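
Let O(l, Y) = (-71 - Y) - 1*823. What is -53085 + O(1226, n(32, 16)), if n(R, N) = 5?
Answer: -53984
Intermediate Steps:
O(l, Y) = -894 - Y (O(l, Y) = (-71 - Y) - 823 = -894 - Y)
-53085 + O(1226, n(32, 16)) = -53085 + (-894 - 1*5) = -53085 + (-894 - 5) = -53085 - 899 = -53984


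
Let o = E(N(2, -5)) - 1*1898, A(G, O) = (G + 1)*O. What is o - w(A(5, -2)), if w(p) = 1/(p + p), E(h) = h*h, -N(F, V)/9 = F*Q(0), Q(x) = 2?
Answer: -14447/24 ≈ -601.96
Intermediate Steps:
N(F, V) = -18*F (N(F, V) = -9*F*2 = -18*F)
E(h) = h²
A(G, O) = O*(1 + G) (A(G, O) = (1 + G)*O = O*(1 + G))
w(p) = 1/(2*p)
o = -602 (o = (-18*2)² - 1*1898 = (-36)² - 1898 = 1296 - 1898 = -602)
o - w(A(5, -2)) = -602 - 1/(2*((-2*(1 + 5)))) = -602 - 1/(2*((-2*6))) = -602 - 1/(2*(-12)) = -602 - (-1)/(2*12) = -602 - 1*(-1/24) = -602 + 1/24 = -14447/24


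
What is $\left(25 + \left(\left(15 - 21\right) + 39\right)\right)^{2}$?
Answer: $3364$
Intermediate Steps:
$\left(25 + \left(\left(15 - 21\right) + 39\right)\right)^{2} = \left(25 + \left(-6 + 39\right)\right)^{2} = \left(25 + 33\right)^{2} = 58^{2} = 3364$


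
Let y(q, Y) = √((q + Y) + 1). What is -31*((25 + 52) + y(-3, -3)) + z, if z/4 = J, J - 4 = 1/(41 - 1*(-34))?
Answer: -177821/75 - 31*I*√5 ≈ -2370.9 - 69.318*I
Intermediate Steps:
J = 301/75 (J = 4 + 1/(41 - 1*(-34)) = 4 + 1/(41 + 34) = 4 + 1/75 = 301/75 ≈ 4.0133)
y(q, Y) = √(1 + Y + q) (y(q, Y) = √((Y + q) + 1) = √(1 + Y + q))
z = 1204/75 (z = 4*(301/75) = 1204/75 ≈ 16.053)
-31*((25 + 52) + y(-3, -3)) + z = -31*((25 + 52) + √(1 - 3 - 3)) + 1204/75 = -31*(77 + √(-5)) + 1204/75 = -31*(77 + I*√5) + 1204/75 = (-2387 - 31*I*√5) + 1204/75 = -177821/75 - 31*I*√5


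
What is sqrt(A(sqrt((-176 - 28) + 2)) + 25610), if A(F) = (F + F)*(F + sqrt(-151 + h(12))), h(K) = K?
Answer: sqrt(25206 - 2*sqrt(28078)) ≈ 157.71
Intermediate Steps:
A(F) = 2*F*(F + I*sqrt(139)) (A(F) = (F + F)*(F + sqrt(-151 + 12)) = (2*F)*(F + sqrt(-139)) = (2*F)*(F + I*sqrt(139)) = 2*F*(F + I*sqrt(139)))
sqrt(A(sqrt((-176 - 28) + 2)) + 25610) = sqrt(2*sqrt((-176 - 28) + 2)*(sqrt((-176 - 28) + 2) + I*sqrt(139)) + 25610) = sqrt(2*sqrt(-204 + 2)*(sqrt(-204 + 2) + I*sqrt(139)) + 25610) = sqrt(2*sqrt(-202)*(sqrt(-202) + I*sqrt(139)) + 25610) = sqrt(2*(I*sqrt(202))*(I*sqrt(202) + I*sqrt(139)) + 25610) = sqrt(2*(I*sqrt(202))*(I*sqrt(139) + I*sqrt(202)) + 25610) = sqrt(2*I*sqrt(202)*(I*sqrt(139) + I*sqrt(202)) + 25610) = sqrt(25610 + 2*I*sqrt(202)*(I*sqrt(139) + I*sqrt(202)))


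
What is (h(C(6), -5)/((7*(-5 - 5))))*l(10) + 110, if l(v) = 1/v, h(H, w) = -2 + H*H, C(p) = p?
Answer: 38483/350 ≈ 109.95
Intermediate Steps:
h(H, w) = -2 + H**2
(h(C(6), -5)/((7*(-5 - 5))))*l(10) + 110 = ((-2 + 6**2)/((7*(-5 - 5))))/10 + 110 = ((-2 + 36)/((7*(-10))))*(1/10) + 110 = (34/(-70))*(1/10) + 110 = (34*(-1/70))*(1/10) + 110 = -17/35*1/10 + 110 = -17/350 + 110 = 38483/350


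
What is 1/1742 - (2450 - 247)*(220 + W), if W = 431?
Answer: -2498294525/1742 ≈ -1.4342e+6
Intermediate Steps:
1/1742 - (2450 - 247)*(220 + W) = 1/1742 - (2450 - 247)*(220 + 431) = 1/1742 - 2203*651 = 1/1742 - 1*1434153 = 1/1742 - 1434153 = -2498294525/1742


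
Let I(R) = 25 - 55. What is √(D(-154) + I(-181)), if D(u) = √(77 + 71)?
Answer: √(-30 + 2*√37) ≈ 4.2231*I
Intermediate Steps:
I(R) = -30
D(u) = 2*√37 (D(u) = √148 = 2*√37)
√(D(-154) + I(-181)) = √(2*√37 - 30) = √(-30 + 2*√37)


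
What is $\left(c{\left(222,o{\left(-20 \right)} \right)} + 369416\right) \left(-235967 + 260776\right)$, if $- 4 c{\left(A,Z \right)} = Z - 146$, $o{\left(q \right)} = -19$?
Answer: $\frac{36663459661}{4} \approx 9.1659 \cdot 10^{9}$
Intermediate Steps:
$c{\left(A,Z \right)} = \frac{73}{2} - \frac{Z}{4}$ ($c{\left(A,Z \right)} = - \frac{Z - 146}{4} = - \frac{-146 + Z}{4} = \frac{73}{2} - \frac{Z}{4}$)
$\left(c{\left(222,o{\left(-20 \right)} \right)} + 369416\right) \left(-235967 + 260776\right) = \left(\left(\frac{73}{2} - - \frac{19}{4}\right) + 369416\right) \left(-235967 + 260776\right) = \left(\left(\frac{73}{2} + \frac{19}{4}\right) + 369416\right) 24809 = \left(\frac{165}{4} + 369416\right) 24809 = \frac{1477829}{4} \cdot 24809 = \frac{36663459661}{4}$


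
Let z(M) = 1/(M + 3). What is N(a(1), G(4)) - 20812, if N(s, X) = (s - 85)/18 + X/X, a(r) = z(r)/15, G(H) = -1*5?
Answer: -22480979/1080 ≈ -20816.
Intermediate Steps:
z(M) = 1/(3 + M)
G(H) = -5
a(r) = 1/(15*(3 + r)) (a(r) = 1/((3 + r)*15) = (1/15)/(3 + r) = 1/(15*(3 + r)))
N(s, X) = -67/18 + s/18 (N(s, X) = (-85 + s)*(1/18) + 1 = (-85/18 + s/18) + 1 = -67/18 + s/18)
N(a(1), G(4)) - 20812 = (-67/18 + (1/(15*(3 + 1)))/18) - 20812 = (-67/18 + ((1/15)/4)/18) - 20812 = (-67/18 + ((1/15)*(¼))/18) - 20812 = (-67/18 + (1/18)*(1/60)) - 20812 = (-67/18 + 1/1080) - 20812 = -4019/1080 - 20812 = -22480979/1080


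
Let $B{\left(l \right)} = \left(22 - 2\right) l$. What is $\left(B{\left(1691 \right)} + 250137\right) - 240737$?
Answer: $43220$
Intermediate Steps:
$B{\left(l \right)} = 20 l$
$\left(B{\left(1691 \right)} + 250137\right) - 240737 = \left(20 \cdot 1691 + 250137\right) - 240737 = \left(33820 + 250137\right) - 240737 = 283957 - 240737 = 43220$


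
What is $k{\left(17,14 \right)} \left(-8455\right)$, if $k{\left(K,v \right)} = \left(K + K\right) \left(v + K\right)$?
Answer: $-8911570$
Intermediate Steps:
$k{\left(K,v \right)} = 2 K \left(K + v\right)$
$k{\left(17,14 \right)} \left(-8455\right) = 2 \cdot 17 \left(17 + 14\right) \left(-8455\right) = 2 \cdot 17 \cdot 31 \left(-8455\right) = 1054 \left(-8455\right) = -8911570$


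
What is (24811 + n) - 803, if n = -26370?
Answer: -2362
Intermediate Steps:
(24811 + n) - 803 = (24811 - 26370) - 803 = -1559 - 803 = -2362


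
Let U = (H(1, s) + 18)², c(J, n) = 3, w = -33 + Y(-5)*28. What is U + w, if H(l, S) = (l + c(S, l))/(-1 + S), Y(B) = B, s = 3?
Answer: 227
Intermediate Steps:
w = -173 (w = -33 - 5*28 = -33 - 140 = -173)
H(l, S) = (3 + l)/(-1 + S) (H(l, S) = (l + 3)/(-1 + S) = (3 + l)/(-1 + S))
U = 400 (U = ((3 + 1)/(-1 + 3) + 18)² = (4/2 + 18)² = ((½)*4 + 18)² = (2 + 18)² = 20² = 400)
U + w = 400 - 173 = 227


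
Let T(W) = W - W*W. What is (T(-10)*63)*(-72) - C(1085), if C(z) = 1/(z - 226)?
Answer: 428606639/859 ≈ 4.9896e+5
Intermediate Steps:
C(z) = 1/(-226 + z)
T(W) = W - W²
(T(-10)*63)*(-72) - C(1085) = (-10*(1 - 1*(-10))*63)*(-72) - 1/(-226 + 1085) = (-10*(1 + 10)*63)*(-72) - 1/859 = (-10*11*63)*(-72) - 1*1/859 = -110*63*(-72) - 1/859 = -6930*(-72) - 1/859 = 498960 - 1/859 = 428606639/859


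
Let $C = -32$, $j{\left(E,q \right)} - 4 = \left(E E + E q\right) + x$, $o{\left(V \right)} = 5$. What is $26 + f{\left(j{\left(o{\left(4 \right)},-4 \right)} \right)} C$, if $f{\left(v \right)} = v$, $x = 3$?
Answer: $-358$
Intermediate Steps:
$j{\left(E,q \right)} = 7 + E^{2} + E q$ ($j{\left(E,q \right)} = 4 + \left(\left(E E + E q\right) + 3\right) = 4 + \left(\left(E^{2} + E q\right) + 3\right) = 4 + \left(3 + E^{2} + E q\right) = 7 + E^{2} + E q$)
$26 + f{\left(j{\left(o{\left(4 \right)},-4 \right)} \right)} C = 26 + \left(7 + 5^{2} + 5 \left(-4\right)\right) \left(-32\right) = 26 + \left(7 + 25 - 20\right) \left(-32\right) = 26 + 12 \left(-32\right) = 26 - 384 = -358$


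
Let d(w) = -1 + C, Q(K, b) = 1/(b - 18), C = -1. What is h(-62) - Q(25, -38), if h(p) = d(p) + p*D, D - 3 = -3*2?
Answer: 10305/56 ≈ 184.02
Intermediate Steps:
D = -3 (D = 3 - 3*2 = 3 - 6 = -3)
Q(K, b) = 1/(-18 + b)
d(w) = -2 (d(w) = -1 - 1 = -2)
h(p) = -2 - 3*p (h(p) = -2 + p*(-3) = -2 - 3*p)
h(-62) - Q(25, -38) = (-2 - 3*(-62)) - 1/(-18 - 38) = (-2 + 186) - 1/(-56) = 184 - 1*(-1/56) = 184 + 1/56 = 10305/56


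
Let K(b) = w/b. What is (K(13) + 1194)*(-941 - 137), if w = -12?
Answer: -16719780/13 ≈ -1.2861e+6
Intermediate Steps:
K(b) = -12/b
(K(13) + 1194)*(-941 - 137) = (-12/13 + 1194)*(-941 - 137) = (-12*1/13 + 1194)*(-1078) = (-12/13 + 1194)*(-1078) = (15510/13)*(-1078) = -16719780/13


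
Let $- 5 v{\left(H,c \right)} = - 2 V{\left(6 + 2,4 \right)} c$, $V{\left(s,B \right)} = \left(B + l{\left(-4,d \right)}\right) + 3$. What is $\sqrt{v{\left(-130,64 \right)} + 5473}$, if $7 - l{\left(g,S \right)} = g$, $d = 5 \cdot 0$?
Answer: $\frac{\sqrt{148345}}{5} \approx 77.031$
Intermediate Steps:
$d = 0$
$l{\left(g,S \right)} = 7 - g$
$V{\left(s,B \right)} = 14 + B$ ($V{\left(s,B \right)} = \left(B + \left(7 - -4\right)\right) + 3 = \left(B + \left(7 + 4\right)\right) + 3 = \left(B + 11\right) + 3 = \left(11 + B\right) + 3 = 14 + B$)
$v{\left(H,c \right)} = \frac{36 c}{5}$ ($v{\left(H,c \right)} = - \frac{- 2 \left(14 + 4\right) c}{5} = - \frac{\left(-2\right) 18 c}{5} = - \frac{\left(-36\right) c}{5} = \frac{36 c}{5}$)
$\sqrt{v{\left(-130,64 \right)} + 5473} = \sqrt{\frac{36}{5} \cdot 64 + 5473} = \sqrt{\frac{2304}{5} + 5473} = \sqrt{\frac{29669}{5}} = \frac{\sqrt{148345}}{5}$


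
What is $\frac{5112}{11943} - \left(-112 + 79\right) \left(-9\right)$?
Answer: $- \frac{393551}{1327} \approx -296.57$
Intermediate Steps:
$\frac{5112}{11943} - \left(-112 + 79\right) \left(-9\right) = 5112 \cdot \frac{1}{11943} - \left(-33\right) \left(-9\right) = \frac{568}{1327} - 297 = - \frac{393551}{1327}$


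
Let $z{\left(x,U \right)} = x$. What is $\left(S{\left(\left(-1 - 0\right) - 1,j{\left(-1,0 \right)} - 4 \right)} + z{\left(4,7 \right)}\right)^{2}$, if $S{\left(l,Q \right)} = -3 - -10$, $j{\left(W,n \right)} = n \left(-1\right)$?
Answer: $121$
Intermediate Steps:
$j{\left(W,n \right)} = - n$
$S{\left(l,Q \right)} = 7$ ($S{\left(l,Q \right)} = -3 + 10 = 7$)
$\left(S{\left(\left(-1 - 0\right) - 1,j{\left(-1,0 \right)} - 4 \right)} + z{\left(4,7 \right)}\right)^{2} = \left(7 + 4\right)^{2} = 11^{2} = 121$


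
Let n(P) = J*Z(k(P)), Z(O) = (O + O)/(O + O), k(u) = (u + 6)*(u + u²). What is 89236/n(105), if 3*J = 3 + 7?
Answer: 133854/5 ≈ 26771.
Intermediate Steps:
J = 10/3 (J = (3 + 7)/3 = (⅓)*10 = 10/3 ≈ 3.3333)
k(u) = (6 + u)*(u + u²)
Z(O) = 1 (Z(O) = (2*O)/((2*O)) = (2*O)*(1/(2*O)) = 1)
n(P) = 10/3 (n(P) = (10/3)*1 = 10/3)
89236/n(105) = 89236/(10/3) = 89236*(3/10) = 133854/5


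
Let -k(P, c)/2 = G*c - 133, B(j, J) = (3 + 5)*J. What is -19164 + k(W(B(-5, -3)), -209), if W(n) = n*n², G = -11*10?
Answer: -64878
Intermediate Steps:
G = -110
B(j, J) = 8*J
W(n) = n³
k(P, c) = 266 + 220*c (k(P, c) = -2*(-110*c - 133) = -2*(-133 - 110*c) = 266 + 220*c)
-19164 + k(W(B(-5, -3)), -209) = -19164 + (266 + 220*(-209)) = -19164 + (266 - 45980) = -19164 - 45714 = -64878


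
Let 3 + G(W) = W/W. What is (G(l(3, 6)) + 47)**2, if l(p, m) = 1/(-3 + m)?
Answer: 2025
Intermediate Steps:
G(W) = -2 (G(W) = -3 + W/W = -3 + 1 = -2)
(G(l(3, 6)) + 47)**2 = (-2 + 47)**2 = 45**2 = 2025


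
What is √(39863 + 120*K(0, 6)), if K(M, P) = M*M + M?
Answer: √39863 ≈ 199.66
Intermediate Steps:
K(M, P) = M + M² (K(M, P) = M² + M = M + M²)
√(39863 + 120*K(0, 6)) = √(39863 + 120*(0*(1 + 0))) = √(39863 + 120*(0*1)) = √(39863 + 120*0) = √(39863 + 0) = √39863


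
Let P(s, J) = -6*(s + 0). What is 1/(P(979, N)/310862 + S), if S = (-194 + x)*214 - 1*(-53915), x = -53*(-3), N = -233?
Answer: 155431/7215881238 ≈ 2.1540e-5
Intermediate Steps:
x = 159
P(s, J) = -6*s
S = 46425 (S = (-194 + 159)*214 - 1*(-53915) = -35*214 + 53915 = -7490 + 53915 = 46425)
1/(P(979, N)/310862 + S) = 1/(-6*979/310862 + 46425) = 1/(-5874*1/310862 + 46425) = 1/(-2937/155431 + 46425) = 1/(7215881238/155431) = 155431/7215881238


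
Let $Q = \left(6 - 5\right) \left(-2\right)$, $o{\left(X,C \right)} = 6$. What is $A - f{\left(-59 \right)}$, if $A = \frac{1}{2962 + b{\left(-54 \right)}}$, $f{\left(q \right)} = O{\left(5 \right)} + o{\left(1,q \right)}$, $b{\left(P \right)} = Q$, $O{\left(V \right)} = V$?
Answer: $- \frac{32559}{2960} \approx -11.0$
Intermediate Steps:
$Q = -2$ ($Q = 1 \left(-2\right) = -2$)
$b{\left(P \right)} = -2$
$f{\left(q \right)} = 11$ ($f{\left(q \right)} = 5 + 6 = 11$)
$A = \frac{1}{2960}$ ($A = \frac{1}{2962 - 2} = \frac{1}{2960} \approx 0.00033784$)
$A - f{\left(-59 \right)} = \frac{1}{2960} - 11 = - \frac{32559}{2960}$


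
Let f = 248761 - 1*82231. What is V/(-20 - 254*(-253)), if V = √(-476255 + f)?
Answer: 5*I*√12389/64242 ≈ 0.008663*I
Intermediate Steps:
f = 166530 (f = 248761 - 82231 = 166530)
V = 5*I*√12389 (V = √(-476255 + 166530) = √(-309725) = 5*I*√12389 ≈ 556.53*I)
V/(-20 - 254*(-253)) = (5*I*√12389)/(-20 - 254*(-253)) = (5*I*√12389)/(-20 + 64262) = (5*I*√12389)/64242 = (5*I*√12389)*(1/64242) = 5*I*√12389/64242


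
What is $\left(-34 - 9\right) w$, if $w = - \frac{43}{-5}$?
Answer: $- \frac{1849}{5} \approx -369.8$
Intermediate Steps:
$w = \frac{43}{5}$ ($w = \left(-43\right) \left(- \frac{1}{5}\right) = \frac{43}{5} \approx 8.6$)
$\left(-34 - 9\right) w = \left(-34 - 9\right) \frac{43}{5} = \left(-43\right) \frac{43}{5} = - \frac{1849}{5}$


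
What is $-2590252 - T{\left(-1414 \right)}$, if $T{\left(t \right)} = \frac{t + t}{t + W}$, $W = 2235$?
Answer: $- \frac{2126594064}{821} \approx -2.5902 \cdot 10^{6}$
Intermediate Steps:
$T{\left(t \right)} = \frac{2 t}{2235 + t}$ ($T{\left(t \right)} = \frac{t + t}{t + 2235} = \frac{2 t}{2235 + t}$)
$-2590252 - T{\left(-1414 \right)} = -2590252 - 2 \left(-1414\right) \frac{1}{2235 - 1414} = -2590252 - 2 \left(-1414\right) \frac{1}{821} = -2590252 - - \frac{2828}{821} = -2590252 + \frac{2828}{821} = - \frac{2126594064}{821}$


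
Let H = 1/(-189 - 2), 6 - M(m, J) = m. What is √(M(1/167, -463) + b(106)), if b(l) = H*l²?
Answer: I*√53753494237/31897 ≈ 7.2686*I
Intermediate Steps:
M(m, J) = 6 - m
H = -1/191 (H = 1/(-191) = -1/191 ≈ -0.0052356)
b(l) = -l²/191
√(M(1/167, -463) + b(106)) = √((6 - 1/167) - 1/191*106²) = √((6 - 1*1/167) - 1/191*11236) = √((6 - 1/167) - 11236/191) = √(1001/167 - 11236/191) = √(-1685221/31897) = I*√53753494237/31897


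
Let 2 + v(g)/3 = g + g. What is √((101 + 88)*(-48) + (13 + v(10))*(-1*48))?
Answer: 64*I*√3 ≈ 110.85*I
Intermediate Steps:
v(g) = -6 + 6*g (v(g) = -6 + 3*(g + g) = -6 + 3*(2*g) = -6 + 6*g)
√((101 + 88)*(-48) + (13 + v(10))*(-1*48)) = √((101 + 88)*(-48) + (13 + (-6 + 6*10))*(-1*48)) = √(189*(-48) + (13 + (-6 + 60))*(-48)) = √(-9072 + (13 + 54)*(-48)) = √(-9072 + 67*(-48)) = √(-9072 - 3216) = √(-12288) = 64*I*√3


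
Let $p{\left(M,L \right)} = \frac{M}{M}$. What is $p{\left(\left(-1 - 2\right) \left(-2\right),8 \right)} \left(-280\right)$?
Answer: $-280$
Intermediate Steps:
$p{\left(M,L \right)} = 1$
$p{\left(\left(-1 - 2\right) \left(-2\right),8 \right)} \left(-280\right) = 1 \left(-280\right) = -280$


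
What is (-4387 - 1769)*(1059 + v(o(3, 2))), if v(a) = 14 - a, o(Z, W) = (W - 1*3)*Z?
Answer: -6623856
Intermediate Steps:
o(Z, W) = Z*(-3 + W) (o(Z, W) = (W - 3)*Z = (-3 + W)*Z = Z*(-3 + W))
(-4387 - 1769)*(1059 + v(o(3, 2))) = (-4387 - 1769)*(1059 + (14 - 3*(-3 + 2))) = -6156*(1059 + (14 - 3*(-1))) = -6156*(1059 + (14 - 1*(-3))) = -6156*(1059 + (14 + 3)) = -6156*(1059 + 17) = -6156*1076 = -6623856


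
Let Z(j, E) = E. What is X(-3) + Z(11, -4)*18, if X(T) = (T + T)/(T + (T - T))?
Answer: -70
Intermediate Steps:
X(T) = 2 (X(T) = (2*T)/(T + 0) = (2*T)/T = 2)
X(-3) + Z(11, -4)*18 = 2 - 4*18 = 2 - 72 = -70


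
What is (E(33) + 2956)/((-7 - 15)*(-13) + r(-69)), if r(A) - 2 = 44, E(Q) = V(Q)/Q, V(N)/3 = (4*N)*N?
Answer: 838/83 ≈ 10.096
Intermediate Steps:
V(N) = 12*N² (V(N) = 3*((4*N)*N) = 3*(4*N²) = 12*N²)
E(Q) = 12*Q (E(Q) = (12*Q²)/Q = 12*Q)
r(A) = 46 (r(A) = 2 + 44 = 46)
(E(33) + 2956)/((-7 - 15)*(-13) + r(-69)) = (12*33 + 2956)/((-7 - 15)*(-13) + 46) = (396 + 2956)/(-22*(-13) + 46) = 3352/(286 + 46) = 3352/332 = 3352*(1/332) = 838/83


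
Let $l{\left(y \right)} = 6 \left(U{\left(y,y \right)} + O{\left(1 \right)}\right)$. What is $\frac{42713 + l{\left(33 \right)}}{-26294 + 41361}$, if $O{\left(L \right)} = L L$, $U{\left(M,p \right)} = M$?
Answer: $\frac{42917}{15067} \approx 2.8484$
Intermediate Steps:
$O{\left(L \right)} = L^{2}$
$l{\left(y \right)} = 6 + 6 y$ ($l{\left(y \right)} = 6 \left(y + 1^{2}\right) = 6 \left(y + 1\right) = 6 \left(1 + y\right) = 6 + 6 y$)
$\frac{42713 + l{\left(33 \right)}}{-26294 + 41361} = \frac{42713 + \left(6 + 6 \cdot 33\right)}{-26294 + 41361} = \frac{42713 + \left(6 + 198\right)}{15067} = \left(42713 + 204\right) \frac{1}{15067} = 42917 \cdot \frac{1}{15067} = \frac{42917}{15067}$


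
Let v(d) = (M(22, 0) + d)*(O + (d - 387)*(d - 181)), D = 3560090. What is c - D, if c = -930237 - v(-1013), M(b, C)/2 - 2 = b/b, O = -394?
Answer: 1678414115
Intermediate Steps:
M(b, C) = 6 (M(b, C) = 4 + 2*(b/b) = 4 + 2*1 = 4 + 2 = 6)
v(d) = (-394 + (-387 + d)*(-181 + d))*(6 + d) (v(d) = (6 + d)*(-394 + (d - 387)*(d - 181)) = (6 + d)*(-394 + (-387 + d)*(-181 + d)) = (-394 + (-387 + d)*(-181 + d))*(6 + d))
c = 1681974205 (c = -930237 - (417918 + (-1013)³ - 562*(-1013)² + 66245*(-1013)) = -930237 - (417918 - 1039509197 - 562*1026169 - 67106185) = -930237 - (417918 - 1039509197 - 576706978 - 67106185) = -930237 - 1*(-1682904442) = -930237 + 1682904442 = 1681974205)
c - D = 1681974205 - 1*3560090 = 1681974205 - 3560090 = 1678414115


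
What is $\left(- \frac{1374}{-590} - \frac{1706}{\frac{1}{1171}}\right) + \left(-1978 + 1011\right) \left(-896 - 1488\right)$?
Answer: $\frac{90743277}{295} \approx 3.076 \cdot 10^{5}$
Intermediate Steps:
$\left(- \frac{1374}{-590} - \frac{1706}{\frac{1}{1171}}\right) + \left(-1978 + 1011\right) \left(-896 - 1488\right) = \left(\left(-1374\right) \left(- \frac{1}{590}\right) - 1706 \frac{1}{\frac{1}{1171}}\right) - -2305328 = \left(\frac{687}{295} - 1997726\right) + 2305328 = - \frac{589328483}{295} + 2305328 = \frac{90743277}{295}$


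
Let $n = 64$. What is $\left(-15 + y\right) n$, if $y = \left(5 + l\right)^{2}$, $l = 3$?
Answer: $3136$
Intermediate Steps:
$y = 64$ ($y = \left(5 + 3\right)^{2} = 8^{2} = 64$)
$\left(-15 + y\right) n = \left(-15 + 64\right) 64 = 49 \cdot 64 = 3136$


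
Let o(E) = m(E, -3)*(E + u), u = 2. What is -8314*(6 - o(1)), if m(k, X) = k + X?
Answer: -99768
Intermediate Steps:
m(k, X) = X + k
o(E) = (-3 + E)*(2 + E) (o(E) = (-3 + E)*(E + 2) = (-3 + E)*(2 + E))
-8314*(6 - o(1)) = -8314*(6 - (-3 + 1)*(2 + 1)) = -8314*(6 - (-2)*3) = -8314*(6 - 1*(-6)) = -8314*(6 + 6) = -8314*12 = -99768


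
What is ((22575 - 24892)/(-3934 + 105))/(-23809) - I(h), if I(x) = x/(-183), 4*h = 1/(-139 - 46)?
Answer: -57847543/1763645484660 ≈ -3.2800e-5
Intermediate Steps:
h = -1/740 (h = 1/(4*(-139 - 46)) = (¼)/(-185) = (¼)*(-1/185) = -1/740 ≈ -0.0013514)
I(x) = -x/183 (I(x) = x*(-1/183) = -x/183)
((22575 - 24892)/(-3934 + 105))/(-23809) - I(h) = ((22575 - 24892)/(-3934 + 105))/(-23809) - (-1)*(-1)/(183*740) = -2317/(-3829)*(-1/23809) - 1*1/135420 = -2317*(-1/3829)*(-1/23809) - 1/135420 = (331/547)*(-1/23809) - 1/135420 = -331/13023523 - 1/135420 = -57847543/1763645484660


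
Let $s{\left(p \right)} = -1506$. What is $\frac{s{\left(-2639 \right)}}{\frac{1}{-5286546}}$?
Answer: $7961538276$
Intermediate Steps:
$\frac{s{\left(-2639 \right)}}{\frac{1}{-5286546}} = - \frac{1506}{\frac{1}{-5286546}} = - \frac{1506}{- \frac{1}{5286546}} = \left(-1506\right) \left(-5286546\right) = 7961538276$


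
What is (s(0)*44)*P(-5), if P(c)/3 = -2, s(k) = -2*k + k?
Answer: 0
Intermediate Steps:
s(k) = -k
P(c) = -6 (P(c) = 3*(-2) = -6)
(s(0)*44)*P(-5) = (-1*0*44)*(-6) = (0*44)*(-6) = 0*(-6) = 0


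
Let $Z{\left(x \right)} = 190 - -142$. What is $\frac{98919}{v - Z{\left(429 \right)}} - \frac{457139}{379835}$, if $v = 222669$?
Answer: $- \frac{64066015478}{84451374395} \approx -0.75861$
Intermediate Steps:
$Z{\left(x \right)} = 332$ ($Z{\left(x \right)} = 190 + 142 = 332$)
$\frac{98919}{v - Z{\left(429 \right)}} - \frac{457139}{379835} = \frac{98919}{222669 - 332} - \frac{457139}{379835} = \frac{98919}{222337} - \frac{457139}{379835} = - \frac{64066015478}{84451374395}$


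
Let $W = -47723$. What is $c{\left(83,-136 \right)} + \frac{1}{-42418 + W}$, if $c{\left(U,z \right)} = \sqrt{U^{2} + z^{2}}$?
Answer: $- \frac{1}{90141} + \sqrt{25385} \approx 159.33$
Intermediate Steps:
$c{\left(83,-136 \right)} + \frac{1}{-42418 + W} = \sqrt{83^{2} + \left(-136\right)^{2}} + \frac{1}{-42418 - 47723} = \sqrt{6889 + 18496} + \frac{1}{-90141} = \sqrt{25385} - \frac{1}{90141} = - \frac{1}{90141} + \sqrt{25385}$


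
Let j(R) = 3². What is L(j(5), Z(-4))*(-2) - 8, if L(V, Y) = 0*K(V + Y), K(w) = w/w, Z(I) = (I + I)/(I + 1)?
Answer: -8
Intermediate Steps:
j(R) = 9
Z(I) = 2*I/(1 + I) (Z(I) = (2*I)/(1 + I) = 2*I/(1 + I))
K(w) = 1
L(V, Y) = 0 (L(V, Y) = 0*1 = 0)
L(j(5), Z(-4))*(-2) - 8 = 0*(-2) - 8 = 0 - 8 = -8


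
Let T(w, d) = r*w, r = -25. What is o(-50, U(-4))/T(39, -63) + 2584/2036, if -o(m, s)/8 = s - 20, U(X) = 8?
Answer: 193662/165425 ≈ 1.1707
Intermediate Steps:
o(m, s) = 160 - 8*s (o(m, s) = -8*(s - 20) = -8*(-20 + s) = 160 - 8*s)
T(w, d) = -25*w
o(-50, U(-4))/T(39, -63) + 2584/2036 = (160 - 8*8)/((-25*39)) + 2584/2036 = (160 - 64)/(-975) + 2584*(1/2036) = 96*(-1/975) + 646/509 = -32/325 + 646/509 = 193662/165425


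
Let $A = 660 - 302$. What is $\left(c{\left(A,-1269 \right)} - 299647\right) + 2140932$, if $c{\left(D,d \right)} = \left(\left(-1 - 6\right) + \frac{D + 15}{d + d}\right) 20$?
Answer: $\frac{2336409275}{1269} \approx 1.8411 \cdot 10^{6}$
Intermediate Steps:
$A = 358$
$c{\left(D,d \right)} = -140 + \frac{10 \left(15 + D\right)}{d}$ ($c{\left(D,d \right)} = \left(\left(-1 - 6\right) + \frac{15 + D}{2 d}\right) 20 = \left(-7 + \left(15 + D\right) \frac{1}{2 d}\right) 20 = \left(-7 + \frac{15 + D}{2 d}\right) 20 = -140 + \frac{10 \left(15 + D\right)}{d}$)
$\left(c{\left(A,-1269 \right)} - 299647\right) + 2140932 = \left(\frac{10 \left(15 + 358 - -17766\right)}{-1269} - 299647\right) + 2140932 = \left(10 \left(- \frac{1}{1269}\right) \left(15 + 358 + 17766\right) - 299647\right) + 2140932 = \left(10 \left(- \frac{1}{1269}\right) 18139 - 299647\right) + 2140932 = \left(- \frac{181390}{1269} - 299647\right) + 2140932 = - \frac{380433433}{1269} + 2140932 = \frac{2336409275}{1269}$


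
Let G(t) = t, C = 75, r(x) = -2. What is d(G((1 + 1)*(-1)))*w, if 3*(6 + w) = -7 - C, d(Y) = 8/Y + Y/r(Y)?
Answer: 100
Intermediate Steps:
d(Y) = 8/Y - Y/2 (d(Y) = 8/Y + Y/(-2) = 8/Y + Y*(-½) = 8/Y - Y/2)
w = -100/3 (w = -6 + (-7 - 1*75)/3 = -6 + (-7 - 75)/3 = -6 + (⅓)*(-82) = -6 - 82/3 = -100/3 ≈ -33.333)
d(G((1 + 1)*(-1)))*w = (8/(((1 + 1)*(-1))) - (1 + 1)*(-1)/2)*(-100/3) = (8/((2*(-1))) - (-1))*(-100/3) = (8/(-2) - ½*(-2))*(-100/3) = (8*(-½) + 1)*(-100/3) = (-4 + 1)*(-100/3) = -3*(-100/3) = 100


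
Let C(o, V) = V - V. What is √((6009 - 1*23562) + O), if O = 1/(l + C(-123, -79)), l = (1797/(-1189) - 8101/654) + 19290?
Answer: 3*I*√438194043953807633478931/14989212413 ≈ 132.49*I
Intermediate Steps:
C(o, V) = 0
l = 14989212413/777606 (l = (1797*(-1/1189) - 8101*1/654) + 19290 = (-1797/1189 - 8101/654) + 19290 = -10807327/777606 + 19290 = 14989212413/777606 ≈ 19276.)
O = 777606/14989212413 (O = 1/(14989212413/777606 + 0) = 1/(14989212413/777606) = 777606/14989212413 ≈ 5.1878e-5)
√((6009 - 1*23562) + O) = √((6009 - 1*23562) + 777606/14989212413) = √((6009 - 23562) + 777606/14989212413) = √(-17553 + 777606/14989212413) = √(-263105644707783/14989212413) = 3*I*√438194043953807633478931/14989212413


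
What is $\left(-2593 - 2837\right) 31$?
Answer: $-168330$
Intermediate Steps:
$\left(-2593 - 2837\right) 31 = \left(-5430\right) 31 = -168330$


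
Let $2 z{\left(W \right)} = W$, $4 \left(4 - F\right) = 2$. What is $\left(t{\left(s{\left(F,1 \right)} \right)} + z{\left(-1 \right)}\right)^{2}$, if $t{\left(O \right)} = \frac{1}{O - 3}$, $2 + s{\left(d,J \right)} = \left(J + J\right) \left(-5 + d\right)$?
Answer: $\frac{25}{64} \approx 0.39063$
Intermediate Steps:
$F = \frac{7}{2}$ ($F = 4 - \frac{1}{2} = \frac{7}{2} \approx 3.5$)
$s{\left(d,J \right)} = -2 + 2 J \left(-5 + d\right)$ ($s{\left(d,J \right)} = -2 + \left(J + J\right) \left(-5 + d\right) = -2 + 2 J \left(-5 + d\right)$)
$t{\left(O \right)} = \frac{1}{-3 + O}$
$z{\left(W \right)} = \frac{W}{2}$
$\left(t{\left(s{\left(F,1 \right)} \right)} + z{\left(-1 \right)}\right)^{2} = \left(\frac{1}{-3 - \left(12 - 7\right)} + \frac{1}{2} \left(-1\right)\right)^{2} = \left(\frac{1}{-3 - 5} - \frac{1}{2}\right)^{2} = \left(\frac{1}{-8} - \frac{1}{2}\right)^{2} = \left(- \frac{1}{8} - \frac{1}{2}\right)^{2} = \left(- \frac{5}{8}\right)^{2} = \frac{25}{64}$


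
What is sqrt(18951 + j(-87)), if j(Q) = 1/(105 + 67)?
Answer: sqrt(140161639)/86 ≈ 137.66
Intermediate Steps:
j(Q) = 1/172
sqrt(18951 + j(-87)) = sqrt(18951 + 1/172) = sqrt(3259573/172) = sqrt(140161639)/86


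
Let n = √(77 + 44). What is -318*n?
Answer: -3498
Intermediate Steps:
n = 11 (n = √121 = 11)
-318*n = -318*11 = -3498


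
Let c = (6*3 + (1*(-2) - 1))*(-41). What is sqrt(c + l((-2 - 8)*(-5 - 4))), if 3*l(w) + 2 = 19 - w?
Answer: I*sqrt(5754)/3 ≈ 25.285*I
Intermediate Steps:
l(w) = 17/3 - w/3 (l(w) = -2/3 + (19 - w)/3 = -2/3 + (19/3 - w/3) = 17/3 - w/3)
c = -615 (c = (18 + (-2 - 1))*(-41) = (18 - 3)*(-41) = 15*(-41) = -615)
sqrt(c + l((-2 - 8)*(-5 - 4))) = sqrt(-615 + (17/3 - (-2 - 8)*(-5 - 4)/3)) = sqrt(-615 + (17/3 - (-10)*(-9)/3)) = sqrt(-615 + (17/3 - 1/3*90)) = sqrt(-615 + (17/3 - 30)) = sqrt(-615 - 73/3) = sqrt(-1918/3) = I*sqrt(5754)/3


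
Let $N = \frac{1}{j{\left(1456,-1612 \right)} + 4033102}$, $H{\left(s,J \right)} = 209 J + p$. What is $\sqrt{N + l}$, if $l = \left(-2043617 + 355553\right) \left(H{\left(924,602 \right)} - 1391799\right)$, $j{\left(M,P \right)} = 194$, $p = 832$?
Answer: $\frac{\sqrt{241261644580238757399913}}{336108} \approx 1.4614 \cdot 10^{6}$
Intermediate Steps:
$H{\left(s,J \right)} = 832 + 209 J$ ($H{\left(s,J \right)} = 209 J + 832 = 832 + 209 J$)
$l = 2135652481536$ ($l = \left(-2043617 + 355553\right) \left(\left(832 + 209 \cdot 602\right) - 1391799\right) = - 1688064 \left(\left(832 + 125818\right) - 1391799\right) = - 1688064 \left(126650 - 1391799\right) = \left(-1688064\right) \left(-1265149\right) = 2135652481536$)
$N = \frac{1}{4033296}$ ($N = \frac{1}{194 + 4033102} = \frac{1}{4033296} \approx 2.4794 \cdot 10^{-7}$)
$\sqrt{N + l} = \sqrt{\frac{1}{4033296} + 2135652481536} = \sqrt{\frac{8613718611169222657}{4033296}} = \frac{\sqrt{241261644580238757399913}}{336108}$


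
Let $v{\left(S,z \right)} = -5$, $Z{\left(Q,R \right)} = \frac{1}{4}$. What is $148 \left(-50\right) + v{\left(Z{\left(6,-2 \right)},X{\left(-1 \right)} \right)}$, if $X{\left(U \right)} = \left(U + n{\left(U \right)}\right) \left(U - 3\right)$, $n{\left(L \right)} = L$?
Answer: $-7405$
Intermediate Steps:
$Z{\left(Q,R \right)} = \frac{1}{4}$
$X{\left(U \right)} = 2 U \left(-3 + U\right)$ ($X{\left(U \right)} = \left(U + U\right) \left(U - 3\right) = 2 U \left(-3 + U\right)$)
$148 \left(-50\right) + v{\left(Z{\left(6,-2 \right)},X{\left(-1 \right)} \right)} = 148 \left(-50\right) - 5 = -7400 - 5 = -7405$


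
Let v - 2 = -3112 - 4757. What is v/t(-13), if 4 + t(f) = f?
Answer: 7867/17 ≈ 462.76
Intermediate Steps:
v = -7867 (v = 2 + (-3112 - 4757) = 2 - 7869 = -7867)
t(f) = -4 + f
v/t(-13) = -7867/(-4 - 13) = -7867/(-17) = -7867*(-1/17) = 7867/17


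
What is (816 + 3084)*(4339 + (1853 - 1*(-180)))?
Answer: 24850800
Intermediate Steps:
(816 + 3084)*(4339 + (1853 - 1*(-180))) = 3900*(4339 + (1853 + 180)) = 3900*(4339 + 2033) = 3900*6372 = 24850800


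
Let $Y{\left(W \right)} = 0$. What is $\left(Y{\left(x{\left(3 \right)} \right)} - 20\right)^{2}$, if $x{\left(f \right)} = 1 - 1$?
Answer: $400$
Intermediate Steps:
$x{\left(f \right)} = 0$ ($x{\left(f \right)} = 1 - 1 = 0$)
$\left(Y{\left(x{\left(3 \right)} \right)} - 20\right)^{2} = \left(0 - 20\right)^{2} = \left(-20\right)^{2} = 400$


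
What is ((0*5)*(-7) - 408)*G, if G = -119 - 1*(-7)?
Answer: 45696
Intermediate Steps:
G = -112 (G = -119 + 7 = -112)
((0*5)*(-7) - 408)*G = ((0*5)*(-7) - 408)*(-112) = (0*(-7) - 408)*(-112) = (0 - 408)*(-112) = -408*(-112) = 45696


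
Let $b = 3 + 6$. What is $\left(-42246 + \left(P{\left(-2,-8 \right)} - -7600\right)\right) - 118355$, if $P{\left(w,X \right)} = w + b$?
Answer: $-152994$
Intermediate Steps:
$b = 9$
$P{\left(w,X \right)} = 9 + w$ ($P{\left(w,X \right)} = w + 9 = 9 + w$)
$\left(-42246 + \left(P{\left(-2,-8 \right)} - -7600\right)\right) - 118355 = \left(-42246 + \left(\left(9 - 2\right) - -7600\right)\right) - 118355 = \left(-42246 + \left(7 + 7600\right)\right) - 118355 = \left(-42246 + 7607\right) - 118355 = -34639 - 118355 = -152994$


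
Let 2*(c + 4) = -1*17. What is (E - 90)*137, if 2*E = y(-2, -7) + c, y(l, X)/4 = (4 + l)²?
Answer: -48361/4 ≈ -12090.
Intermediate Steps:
y(l, X) = 4*(4 + l)²
c = -25/2 (c = -4 + (-1*17)/2 = -4 + (½)*(-17) = -4 - 17/2 = -25/2 ≈ -12.500)
E = 7/4 (E = (4*(4 - 2)² - 25/2)/2 = (4*2² - 25/2)/2 = (4*4 - 25/2)/2 = (16 - 25/2)/2 = (½)*(7/2) = 7/4 ≈ 1.7500)
(E - 90)*137 = (7/4 - 90)*137 = -353/4*137 = -48361/4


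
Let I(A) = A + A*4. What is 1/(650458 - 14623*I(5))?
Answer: 1/284883 ≈ 3.5102e-6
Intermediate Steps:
I(A) = 5*A (I(A) = A + 4*A = 5*A)
1/(650458 - 14623*I(5)) = 1/(650458 - 73115*5) = 1/(650458 - 14623*25) = 1/(650458 - 365575) = 1/284883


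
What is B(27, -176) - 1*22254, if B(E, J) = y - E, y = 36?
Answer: -22245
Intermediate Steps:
B(E, J) = 36 - E
B(27, -176) - 1*22254 = (36 - 1*27) - 1*22254 = (36 - 27) - 22254 = 9 - 22254 = -22245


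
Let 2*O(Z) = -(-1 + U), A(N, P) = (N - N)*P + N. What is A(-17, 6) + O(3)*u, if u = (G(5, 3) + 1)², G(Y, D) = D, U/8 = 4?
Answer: -265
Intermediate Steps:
U = 32 (U = 8*4 = 32)
A(N, P) = N (A(N, P) = 0*P + N = 0 + N = N)
u = 16 (u = (3 + 1)² = 4² = 16)
O(Z) = -31/2 (O(Z) = (-(-1 + 32))/2 = (-1*31)/2 = (½)*(-31) = -31/2)
A(-17, 6) + O(3)*u = -17 - 31/2*16 = -17 - 248 = -265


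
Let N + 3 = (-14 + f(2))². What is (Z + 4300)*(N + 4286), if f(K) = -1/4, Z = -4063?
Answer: 17011149/16 ≈ 1.0632e+6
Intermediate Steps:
f(K) = -¼ (f(K) = -1*¼ = -¼)
N = 3201/16 (N = -3 + (-14 - ¼)² = -3 + (-57/4)² = -3 + 3249/16 = 3201/16 ≈ 200.06)
(Z + 4300)*(N + 4286) = (-4063 + 4300)*(3201/16 + 4286) = 237*(71777/16) = 17011149/16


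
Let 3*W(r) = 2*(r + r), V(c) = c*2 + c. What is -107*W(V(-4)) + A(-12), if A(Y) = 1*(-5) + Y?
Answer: 1695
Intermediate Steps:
V(c) = 3*c (V(c) = 2*c + c = 3*c)
A(Y) = -5 + Y
W(r) = 4*r/3 (W(r) = (2*(r + r))/3 = (2*(2*r))/3 = (4*r)/3 = 4*r/3)
-107*W(V(-4)) + A(-12) = -428*3*(-4)/3 + (-5 - 12) = -428*(-12)/3 - 17 = -107*(-16) - 17 = 1712 - 17 = 1695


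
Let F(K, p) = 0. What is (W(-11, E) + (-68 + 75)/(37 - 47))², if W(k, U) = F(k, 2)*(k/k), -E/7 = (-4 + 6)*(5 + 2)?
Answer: 49/100 ≈ 0.49000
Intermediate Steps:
E = -98 (E = -7*(-4 + 6)*(5 + 2) = -14*7 = -7*14 = -98)
W(k, U) = 0 (W(k, U) = 0*(k/k) = 0*1 = 0)
(W(-11, E) + (-68 + 75)/(37 - 47))² = (0 + (-68 + 75)/(37 - 47))² = (0 + 7/(-10))² = (0 + 7*(-⅒))² = (0 - 7/10)² = (-7/10)² = 49/100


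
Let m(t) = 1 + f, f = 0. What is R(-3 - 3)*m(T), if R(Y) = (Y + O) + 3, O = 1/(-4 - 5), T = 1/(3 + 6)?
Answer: -28/9 ≈ -3.1111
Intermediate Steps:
T = ⅑ (T = 1/9 = ⅑ ≈ 0.11111)
O = -⅑ (O = 1/(-9) = -⅑ ≈ -0.11111)
m(t) = 1 (m(t) = 1 + 0 = 1)
R(Y) = 26/9 + Y (R(Y) = (Y - ⅑) + 3 = (-⅑ + Y) + 3 = 26/9 + Y)
R(-3 - 3)*m(T) = (26/9 + (-3 - 3))*1 = (26/9 - 6)*1 = -28/9*1 = -28/9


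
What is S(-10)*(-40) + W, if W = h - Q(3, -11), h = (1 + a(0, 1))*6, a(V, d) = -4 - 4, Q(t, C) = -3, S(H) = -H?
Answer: -439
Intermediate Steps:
a(V, d) = -8
h = -42 (h = (1 - 8)*6 = -7*6 = -42)
W = -39 (W = -42 - 1*(-3) = -42 + 3 = -39)
S(-10)*(-40) + W = -1*(-10)*(-40) - 39 = 10*(-40) - 39 = -400 - 39 = -439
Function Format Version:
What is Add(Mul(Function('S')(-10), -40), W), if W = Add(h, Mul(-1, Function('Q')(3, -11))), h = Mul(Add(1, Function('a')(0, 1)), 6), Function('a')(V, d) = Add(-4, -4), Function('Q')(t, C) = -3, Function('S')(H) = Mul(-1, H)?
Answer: -439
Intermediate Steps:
Function('a')(V, d) = -8
h = -42 (h = Mul(Add(1, -8), 6) = Mul(-7, 6) = -42)
W = -39 (W = Add(-42, Mul(-1, -3)) = Add(-42, 3) = -39)
Add(Mul(Function('S')(-10), -40), W) = Add(Mul(Mul(-1, -10), -40), -39) = Add(Mul(10, -40), -39) = Add(-400, -39) = -439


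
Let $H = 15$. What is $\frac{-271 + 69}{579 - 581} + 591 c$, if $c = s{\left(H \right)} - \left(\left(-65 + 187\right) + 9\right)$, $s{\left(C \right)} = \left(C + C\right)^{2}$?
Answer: $454580$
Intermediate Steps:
$s{\left(C \right)} = 4 C^{2}$ ($s{\left(C \right)} = \left(2 C\right)^{2} = 4 C^{2}$)
$c = 769$ ($c = 4 \cdot 15^{2} - \left(\left(-65 + 187\right) + 9\right) = 4 \cdot 225 - \left(122 + 9\right) = 900 - 131 = 769$)
$\frac{-271 + 69}{579 - 581} + 591 c = \frac{-271 + 69}{579 - 581} + 591 \cdot 769 = - \frac{202}{-2} + 454479 = \left(-202\right) \left(- \frac{1}{2}\right) + 454479 = 101 + 454479 = 454580$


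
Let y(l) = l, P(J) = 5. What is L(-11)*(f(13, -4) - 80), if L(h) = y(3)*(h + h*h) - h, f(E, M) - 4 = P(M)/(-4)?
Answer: -105369/4 ≈ -26342.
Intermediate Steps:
f(E, M) = 11/4 (f(E, M) = 4 + 5/(-4) = 4 + 5*(-¼) = 4 - 5/4 = 11/4)
L(h) = 2*h + 3*h² (L(h) = 3*(h + h*h) - h = 3*(h + h²) - h = (3*h + 3*h²) - h = 2*h + 3*h²)
L(-11)*(f(13, -4) - 80) = (-11*(2 + 3*(-11)))*(11/4 - 80) = -11*(2 - 33)*(-309/4) = -11*(-31)*(-309/4) = 341*(-309/4) = -105369/4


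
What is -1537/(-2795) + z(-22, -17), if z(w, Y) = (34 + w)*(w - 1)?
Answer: -769883/2795 ≈ -275.45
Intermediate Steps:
z(w, Y) = (-1 + w)*(34 + w) (z(w, Y) = (34 + w)*(-1 + w) = (-1 + w)*(34 + w))
-1537/(-2795) + z(-22, -17) = -1537/(-2795) + (-34 + (-22)² + 33*(-22)) = -1537*(-1/2795) + (-34 + 484 - 726) = 1537/2795 - 276 = -769883/2795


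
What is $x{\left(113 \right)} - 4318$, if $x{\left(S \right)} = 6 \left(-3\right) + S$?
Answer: $-4223$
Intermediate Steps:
$x{\left(S \right)} = -18 + S$
$x{\left(113 \right)} - 4318 = \left(-18 + 113\right) - 4318 = 95 - 4318 = -4223$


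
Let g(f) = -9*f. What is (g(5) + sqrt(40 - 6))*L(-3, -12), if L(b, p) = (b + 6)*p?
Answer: 1620 - 36*sqrt(34) ≈ 1410.1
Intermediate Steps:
L(b, p) = p*(6 + b) (L(b, p) = (6 + b)*p = p*(6 + b))
(g(5) + sqrt(40 - 6))*L(-3, -12) = (-9*5 + sqrt(40 - 6))*(-12*(6 - 3)) = (-45 + sqrt(34))*(-12*3) = (-45 + sqrt(34))*(-36) = 1620 - 36*sqrt(34)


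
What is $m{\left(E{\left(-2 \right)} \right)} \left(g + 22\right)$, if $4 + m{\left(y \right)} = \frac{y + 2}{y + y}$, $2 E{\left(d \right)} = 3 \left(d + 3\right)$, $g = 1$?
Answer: $- \frac{391}{6} \approx -65.167$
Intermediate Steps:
$E{\left(d \right)} = \frac{9}{2} + \frac{3 d}{2}$ ($E{\left(d \right)} = \frac{3 \left(d + 3\right)}{2} = \frac{3 \left(3 + d\right)}{2} = \frac{9 + 3 d}{2} = \frac{9}{2} + \frac{3 d}{2}$)
$m{\left(y \right)} = -4 + \frac{2 + y}{2 y}$ ($m{\left(y \right)} = -4 + \frac{y + 2}{y + y} = -4 + \frac{2 + y}{2 y}$)
$m{\left(E{\left(-2 \right)} \right)} \left(g + 22\right) = \left(- \frac{7}{2} + \frac{1}{\frac{9}{2} + \frac{3}{2} \left(-2\right)}\right) \left(1 + 22\right) = \left(- \frac{7}{2} + \frac{1}{\frac{9}{2} - 3}\right) 23 = \left(- \frac{7}{2} + \frac{1}{\frac{3}{2}}\right) 23 = \left(- \frac{7}{2} + \frac{2}{3}\right) 23 = \left(- \frac{17}{6}\right) 23 = - \frac{391}{6}$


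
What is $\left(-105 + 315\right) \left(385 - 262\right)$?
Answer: $25830$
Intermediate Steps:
$\left(-105 + 315\right) \left(385 - 262\right) = 210 \cdot 123 = 25830$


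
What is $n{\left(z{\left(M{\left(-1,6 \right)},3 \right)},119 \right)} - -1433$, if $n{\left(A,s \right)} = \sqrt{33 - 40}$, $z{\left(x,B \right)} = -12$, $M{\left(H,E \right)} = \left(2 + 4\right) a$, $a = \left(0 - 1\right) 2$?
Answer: $1433 + i \sqrt{7} \approx 1433.0 + 2.6458 i$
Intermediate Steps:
$a = -2$ ($a = \left(-1\right) 2 = -2$)
$M{\left(H,E \right)} = -12$ ($M{\left(H,E \right)} = \left(2 + 4\right) \left(-2\right) = 6 \left(-2\right) = -12$)
$n{\left(A,s \right)} = i \sqrt{7}$ ($n{\left(A,s \right)} = \sqrt{-7} = i \sqrt{7}$)
$n{\left(z{\left(M{\left(-1,6 \right)},3 \right)},119 \right)} - -1433 = i \sqrt{7} - -1433 = i \sqrt{7} + 1433 = 1433 + i \sqrt{7}$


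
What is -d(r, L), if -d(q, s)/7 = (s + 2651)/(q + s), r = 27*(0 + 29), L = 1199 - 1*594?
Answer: 5698/347 ≈ 16.421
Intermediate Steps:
L = 605 (L = 1199 - 594 = 605)
r = 783 (r = 27*29 = 783)
d(q, s) = -7*(2651 + s)/(q + s) (d(q, s) = -7*(s + 2651)/(q + s) = -7*(2651 + s)/(q + s))
-d(r, L) = -7*(-2651 - 1*605)/(783 + 605) = -7*(-2651 - 605)/1388 = -7*(-3256)/1388 = -1*(-5698/347) = 5698/347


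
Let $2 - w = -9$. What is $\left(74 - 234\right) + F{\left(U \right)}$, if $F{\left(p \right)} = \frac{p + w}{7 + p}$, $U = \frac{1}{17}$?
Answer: $- \frac{4753}{30} \approx -158.43$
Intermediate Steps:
$w = 11$ ($w = 2 - -9 = 2 + 9 = 11$)
$U = \frac{1}{17} \approx 0.058824$
$F{\left(p \right)} = \frac{11 + p}{7 + p}$ ($F{\left(p \right)} = \frac{p + 11}{7 + p} = \frac{11 + p}{7 + p}$)
$\left(74 - 234\right) + F{\left(U \right)} = \left(74 - 234\right) + \frac{11 + \frac{1}{17}}{7 + \frac{1}{17}} = \left(74 - 234\right) + \frac{1}{\frac{120}{17}} \cdot \frac{188}{17} = -160 + \frac{17}{120} \cdot \frac{188}{17} = -160 + \frac{47}{30} = - \frac{4753}{30}$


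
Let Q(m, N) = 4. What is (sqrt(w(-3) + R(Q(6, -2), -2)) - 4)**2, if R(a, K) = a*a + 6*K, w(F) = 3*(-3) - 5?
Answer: (4 - I*sqrt(10))**2 ≈ 6.0 - 25.298*I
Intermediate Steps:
w(F) = -14 (w(F) = -9 - 5 = -14)
R(a, K) = a**2 + 6*K
(sqrt(w(-3) + R(Q(6, -2), -2)) - 4)**2 = (sqrt(-14 + (4**2 + 6*(-2))) - 4)**2 = (sqrt(-14 + (16 - 12)) - 4)**2 = (sqrt(-14 + 4) - 4)**2 = (sqrt(-10) - 4)**2 = (I*sqrt(10) - 4)**2 = (-4 + I*sqrt(10))**2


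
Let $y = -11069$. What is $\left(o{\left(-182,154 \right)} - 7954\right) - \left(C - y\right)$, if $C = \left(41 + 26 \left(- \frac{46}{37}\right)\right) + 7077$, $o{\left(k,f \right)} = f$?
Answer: $- \frac{960323}{37} \approx -25955.0$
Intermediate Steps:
$C = \frac{262170}{37}$ ($C = \left(41 + 26 \left(\left(-46\right) \frac{1}{37}\right)\right) + 7077 = \left(41 + 26 \left(- \frac{46}{37}\right)\right) + 7077 = \left(41 - \frac{1196}{37}\right) + 7077 = \frac{321}{37} + 7077 = \frac{262170}{37} \approx 7085.7$)
$\left(o{\left(-182,154 \right)} - 7954\right) - \left(C - y\right) = \left(154 - 7954\right) - \frac{671723}{37} = -7800 - \frac{671723}{37} = - \frac{960323}{37}$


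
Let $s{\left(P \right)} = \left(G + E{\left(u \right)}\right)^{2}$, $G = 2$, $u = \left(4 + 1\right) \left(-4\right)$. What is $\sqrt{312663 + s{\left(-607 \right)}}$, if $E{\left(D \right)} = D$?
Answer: $323 \sqrt{3} \approx 559.45$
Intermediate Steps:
$u = -20$ ($u = 5 \left(-4\right) = -20$)
$s{\left(P \right)} = 324$ ($s{\left(P \right)} = \left(2 - 20\right)^{2} = \left(-18\right)^{2} = 324$)
$\sqrt{312663 + s{\left(-607 \right)}} = \sqrt{312663 + 324} = \sqrt{312987} = 323 \sqrt{3}$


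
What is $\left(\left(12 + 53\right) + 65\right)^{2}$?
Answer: $16900$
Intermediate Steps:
$\left(\left(12 + 53\right) + 65\right)^{2} = \left(65 + 65\right)^{2} = 130^{2} = 16900$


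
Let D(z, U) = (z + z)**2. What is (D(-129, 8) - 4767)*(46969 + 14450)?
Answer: 3795509943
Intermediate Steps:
D(z, U) = 4*z**2 (D(z, U) = (2*z)**2 = 4*z**2)
(D(-129, 8) - 4767)*(46969 + 14450) = (4*(-129)**2 - 4767)*(46969 + 14450) = (4*16641 - 4767)*61419 = (66564 - 4767)*61419 = 61797*61419 = 3795509943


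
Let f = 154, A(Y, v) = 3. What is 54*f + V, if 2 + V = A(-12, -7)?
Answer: 8317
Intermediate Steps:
V = 1 (V = -2 + 3 = 1)
54*f + V = 54*154 + 1 = 8316 + 1 = 8317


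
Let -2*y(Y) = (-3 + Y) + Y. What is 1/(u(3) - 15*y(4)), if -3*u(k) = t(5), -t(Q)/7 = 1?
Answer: 6/239 ≈ 0.025105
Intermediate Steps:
t(Q) = -7 (t(Q) = -7*1 = -7)
y(Y) = 3/2 - Y (y(Y) = -((-3 + Y) + Y)/2 = -(-3 + 2*Y)/2 = 3/2 - Y)
u(k) = 7/3 (u(k) = -⅓*(-7) = 7/3)
1/(u(3) - 15*y(4)) = 1/(7/3 - 15*(3/2 - 1*4)) = 1/(7/3 - 15*(3/2 - 4)) = 1/(7/3 - 15*(-5/2)) = 1/(7/3 + 75/2) = 1/(239/6) = 6/239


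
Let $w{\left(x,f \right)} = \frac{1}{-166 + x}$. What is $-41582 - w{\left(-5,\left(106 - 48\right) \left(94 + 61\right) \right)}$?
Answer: $- \frac{7110521}{171} \approx -41582.0$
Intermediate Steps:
$-41582 - w{\left(-5,\left(106 - 48\right) \left(94 + 61\right) \right)} = -41582 - \frac{1}{-166 - 5} = -41582 - \frac{1}{-171} = -41582 - - \frac{1}{171} = -41582 + \frac{1}{171} = - \frac{7110521}{171}$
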